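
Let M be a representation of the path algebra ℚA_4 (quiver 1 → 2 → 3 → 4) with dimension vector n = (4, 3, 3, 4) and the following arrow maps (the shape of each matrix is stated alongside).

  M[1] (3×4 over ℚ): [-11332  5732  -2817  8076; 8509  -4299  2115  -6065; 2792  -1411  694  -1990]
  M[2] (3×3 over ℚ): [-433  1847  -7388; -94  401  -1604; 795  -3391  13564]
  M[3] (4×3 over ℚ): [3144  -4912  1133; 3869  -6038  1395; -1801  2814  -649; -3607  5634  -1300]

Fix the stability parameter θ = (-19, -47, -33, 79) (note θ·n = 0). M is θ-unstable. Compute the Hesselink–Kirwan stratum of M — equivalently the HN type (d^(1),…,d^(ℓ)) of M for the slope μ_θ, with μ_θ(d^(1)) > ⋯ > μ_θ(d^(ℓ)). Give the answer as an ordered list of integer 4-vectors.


Barcode: M ≅ I[1,1], I[1,2], I[1,3], I[1,4], I[3,4], I[4,4]^2. HN layers by μ_θ (3 steps, strictly decreasing):
  μ^(1)=79; μ^(2)=-19; μ^(3)=-33

((0, 0, 0, 4); (1, 0, 0, 0); (3, 3, 3, 0))


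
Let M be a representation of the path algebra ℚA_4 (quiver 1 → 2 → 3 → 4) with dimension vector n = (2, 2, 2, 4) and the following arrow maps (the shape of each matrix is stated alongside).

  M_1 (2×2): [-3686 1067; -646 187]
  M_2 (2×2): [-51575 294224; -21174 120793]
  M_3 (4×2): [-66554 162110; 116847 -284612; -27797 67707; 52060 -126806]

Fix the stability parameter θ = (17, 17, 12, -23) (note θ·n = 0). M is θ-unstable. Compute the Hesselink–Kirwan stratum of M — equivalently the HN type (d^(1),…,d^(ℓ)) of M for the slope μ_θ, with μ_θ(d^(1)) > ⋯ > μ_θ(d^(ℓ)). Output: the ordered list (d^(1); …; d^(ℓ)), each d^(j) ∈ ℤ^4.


Interval decomposition of M: I[1,1], I[1,4], I[2,4], I[4,4]^2.
HN type (ℓ=4): μ^(1)=17; μ^(2)=23/4; μ^(3)=2; μ^(4)=-23

((1, 0, 0, 0); (1, 1, 1, 1); (0, 1, 1, 1); (0, 0, 0, 2))


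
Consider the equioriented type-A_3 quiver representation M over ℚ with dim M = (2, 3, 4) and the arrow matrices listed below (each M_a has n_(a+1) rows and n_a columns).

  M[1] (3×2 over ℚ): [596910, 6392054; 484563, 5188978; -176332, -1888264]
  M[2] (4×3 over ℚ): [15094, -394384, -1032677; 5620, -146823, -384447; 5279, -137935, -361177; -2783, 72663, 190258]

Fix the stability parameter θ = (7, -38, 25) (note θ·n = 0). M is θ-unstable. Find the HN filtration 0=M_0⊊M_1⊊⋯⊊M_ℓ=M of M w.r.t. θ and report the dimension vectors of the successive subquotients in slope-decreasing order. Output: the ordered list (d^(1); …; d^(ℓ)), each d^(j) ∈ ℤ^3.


Barcode: M ≅ I[1,3]^2, I[2,3], I[3,3]. HN layers by μ_θ (3 steps, strictly decreasing):
  μ^(1)=25; μ^(2)=-31/2; μ^(3)=-38

((0, 0, 4); (2, 2, 0); (0, 1, 0))


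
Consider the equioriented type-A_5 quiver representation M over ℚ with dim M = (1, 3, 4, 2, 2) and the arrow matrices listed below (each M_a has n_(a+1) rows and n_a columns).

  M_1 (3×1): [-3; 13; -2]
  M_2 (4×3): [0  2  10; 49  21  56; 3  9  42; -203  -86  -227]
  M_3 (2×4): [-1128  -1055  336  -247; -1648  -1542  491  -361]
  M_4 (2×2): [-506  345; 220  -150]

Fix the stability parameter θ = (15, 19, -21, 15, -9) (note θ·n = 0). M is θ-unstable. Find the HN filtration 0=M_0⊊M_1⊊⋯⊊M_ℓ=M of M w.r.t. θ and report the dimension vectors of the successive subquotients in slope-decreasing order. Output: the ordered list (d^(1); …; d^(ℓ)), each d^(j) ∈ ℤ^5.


Barcode: M ≅ I[1,5], I[2,2], I[2,4], I[3,3]^2, I[5,5]. HN layers by μ_θ (6 steps, strictly decreasing):
  μ^(1)=19; μ^(2)=15; μ^(3)=19/5; μ^(4)=-1; μ^(5)=-9; μ^(6)=-21

((0, 1, 0, 0, 0); (0, 0, 0, 1, 0); (1, 1, 1, 1, 1); (0, 1, 1, 0, 0); (0, 0, 0, 0, 1); (0, 0, 2, 0, 0))


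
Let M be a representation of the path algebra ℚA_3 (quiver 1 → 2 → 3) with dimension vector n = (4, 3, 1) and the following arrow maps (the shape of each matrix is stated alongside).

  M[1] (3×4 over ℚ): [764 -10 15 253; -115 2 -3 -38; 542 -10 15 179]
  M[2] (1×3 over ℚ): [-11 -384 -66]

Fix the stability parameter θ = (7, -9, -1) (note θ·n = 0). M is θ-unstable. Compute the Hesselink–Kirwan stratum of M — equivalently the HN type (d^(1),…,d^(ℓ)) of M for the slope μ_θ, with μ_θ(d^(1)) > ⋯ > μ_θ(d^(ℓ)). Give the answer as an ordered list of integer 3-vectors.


Barcode: M ≅ I[1,1]^2, I[1,2], I[1,3], I[2,2]. HN layers by μ_θ (3 steps, strictly decreasing):
  μ^(1)=7; μ^(2)=-1; μ^(3)=-9

((2, 0, 0); (2, 2, 1); (0, 1, 0))


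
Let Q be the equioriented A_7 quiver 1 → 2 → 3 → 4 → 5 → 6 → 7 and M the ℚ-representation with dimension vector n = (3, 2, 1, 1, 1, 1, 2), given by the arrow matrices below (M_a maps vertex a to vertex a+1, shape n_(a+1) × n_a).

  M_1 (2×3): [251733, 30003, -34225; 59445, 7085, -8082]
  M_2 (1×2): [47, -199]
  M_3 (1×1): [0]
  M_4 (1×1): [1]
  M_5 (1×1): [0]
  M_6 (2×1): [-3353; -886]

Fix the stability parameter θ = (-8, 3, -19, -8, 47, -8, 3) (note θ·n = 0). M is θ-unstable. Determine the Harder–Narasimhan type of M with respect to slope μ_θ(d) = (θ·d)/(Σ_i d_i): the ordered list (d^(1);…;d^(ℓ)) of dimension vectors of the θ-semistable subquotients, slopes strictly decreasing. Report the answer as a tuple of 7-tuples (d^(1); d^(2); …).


Interval decomposition of M: I[1,1], I[1,2], I[1,3], I[4,5], I[6,7], I[7,7].
HN type (ℓ=3): μ^(1)=47; μ^(2)=3; μ^(3)=-8

((0, 0, 0, 0, 1, 0, 0); (0, 1, 0, 0, 0, 0, 2); (3, 1, 1, 1, 0, 1, 0))


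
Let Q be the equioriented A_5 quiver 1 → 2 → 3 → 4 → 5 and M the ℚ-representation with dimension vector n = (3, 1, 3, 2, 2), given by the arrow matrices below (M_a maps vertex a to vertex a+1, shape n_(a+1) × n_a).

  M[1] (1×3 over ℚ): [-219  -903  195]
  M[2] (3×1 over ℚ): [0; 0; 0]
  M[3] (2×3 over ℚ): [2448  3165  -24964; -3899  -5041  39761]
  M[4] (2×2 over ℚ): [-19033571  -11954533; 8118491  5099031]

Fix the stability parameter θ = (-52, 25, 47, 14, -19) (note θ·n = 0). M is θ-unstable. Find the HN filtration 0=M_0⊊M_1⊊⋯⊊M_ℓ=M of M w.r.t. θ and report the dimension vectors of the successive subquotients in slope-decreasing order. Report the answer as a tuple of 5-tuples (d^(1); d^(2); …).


Via rank(M_{q-1}∘⋯∘M_p): M ≅ I[1,1]^2, I[1,2], I[3,3], I[3,5]^2.
μ_θ-semistable layers: μ^(1)=47; μ^(2)=25; μ^(3)=14; μ^(4)=-52

((0, 0, 1, 0, 0); (0, 1, 0, 0, 0); (0, 0, 2, 2, 2); (3, 0, 0, 0, 0))


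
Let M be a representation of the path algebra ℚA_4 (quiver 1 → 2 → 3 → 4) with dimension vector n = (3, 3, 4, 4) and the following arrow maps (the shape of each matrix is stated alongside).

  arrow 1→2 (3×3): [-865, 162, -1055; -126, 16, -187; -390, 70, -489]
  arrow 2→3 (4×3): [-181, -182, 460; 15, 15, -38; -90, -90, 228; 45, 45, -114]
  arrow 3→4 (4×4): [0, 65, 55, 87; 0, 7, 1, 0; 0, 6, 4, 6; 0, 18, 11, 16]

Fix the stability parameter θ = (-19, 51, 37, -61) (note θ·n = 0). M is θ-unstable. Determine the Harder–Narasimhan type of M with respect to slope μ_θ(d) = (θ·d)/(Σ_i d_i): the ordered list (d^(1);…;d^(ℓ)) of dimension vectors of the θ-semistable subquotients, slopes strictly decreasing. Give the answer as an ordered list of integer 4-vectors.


Via rank(M_{q-1}∘⋯∘M_p): M ≅ I[1,2], I[1,3], I[1,4], I[3,4]^2, I[4,4].
μ_θ-semistable layers: μ^(1)=51; μ^(2)=44; μ^(3)=9; μ^(4)=-12; μ^(5)=-19; μ^(6)=-61

((0, 1, 0, 0); (0, 1, 1, 0); (0, 1, 1, 1); (0, 0, 2, 2); (3, 0, 0, 0); (0, 0, 0, 1))


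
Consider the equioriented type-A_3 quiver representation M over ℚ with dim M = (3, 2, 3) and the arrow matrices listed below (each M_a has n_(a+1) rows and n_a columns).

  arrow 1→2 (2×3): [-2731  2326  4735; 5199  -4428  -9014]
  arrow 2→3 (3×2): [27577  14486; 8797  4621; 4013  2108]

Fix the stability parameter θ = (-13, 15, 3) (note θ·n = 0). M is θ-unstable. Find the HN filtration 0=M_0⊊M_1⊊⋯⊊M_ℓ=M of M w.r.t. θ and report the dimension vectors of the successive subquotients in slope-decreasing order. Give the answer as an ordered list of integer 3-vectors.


Barcode: M ≅ I[1,1], I[1,3]^2, I[3,3]. HN layers by μ_θ (3 steps, strictly decreasing):
  μ^(1)=9; μ^(2)=3; μ^(3)=-13

((0, 2, 2); (0, 0, 1); (3, 0, 0))


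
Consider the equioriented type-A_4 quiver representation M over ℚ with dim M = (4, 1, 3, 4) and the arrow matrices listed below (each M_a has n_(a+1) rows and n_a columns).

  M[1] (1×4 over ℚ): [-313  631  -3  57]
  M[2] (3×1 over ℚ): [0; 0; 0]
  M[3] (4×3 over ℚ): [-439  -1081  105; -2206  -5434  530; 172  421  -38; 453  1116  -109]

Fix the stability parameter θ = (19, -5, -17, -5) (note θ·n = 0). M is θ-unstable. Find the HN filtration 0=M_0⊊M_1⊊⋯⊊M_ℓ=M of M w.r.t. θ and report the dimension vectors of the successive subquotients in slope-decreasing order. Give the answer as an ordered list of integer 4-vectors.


Interval decomposition of M: I[1,1]^3, I[1,2], I[3,3], I[3,4]^2, I[4,4]^2.
HN type (ℓ=4): μ^(1)=19; μ^(2)=7; μ^(3)=-5; μ^(4)=-17

((3, 0, 0, 0); (1, 1, 0, 0); (0, 0, 0, 4); (0, 0, 3, 0))


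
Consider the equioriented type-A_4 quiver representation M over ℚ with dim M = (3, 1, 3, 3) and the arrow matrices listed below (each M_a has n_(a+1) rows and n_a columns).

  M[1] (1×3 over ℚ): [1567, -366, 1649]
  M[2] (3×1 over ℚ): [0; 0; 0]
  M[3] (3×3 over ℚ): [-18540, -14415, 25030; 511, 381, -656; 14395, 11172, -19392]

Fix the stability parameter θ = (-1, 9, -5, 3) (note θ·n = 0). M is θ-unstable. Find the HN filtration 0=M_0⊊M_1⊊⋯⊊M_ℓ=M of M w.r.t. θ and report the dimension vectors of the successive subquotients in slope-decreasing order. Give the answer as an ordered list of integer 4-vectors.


Interval decomposition of M: I[1,1]^2, I[1,2], I[3,4]^3.
HN type (ℓ=4): μ^(1)=9; μ^(2)=3; μ^(3)=-1; μ^(4)=-5

((0, 1, 0, 0); (0, 0, 0, 3); (3, 0, 0, 0); (0, 0, 3, 0))


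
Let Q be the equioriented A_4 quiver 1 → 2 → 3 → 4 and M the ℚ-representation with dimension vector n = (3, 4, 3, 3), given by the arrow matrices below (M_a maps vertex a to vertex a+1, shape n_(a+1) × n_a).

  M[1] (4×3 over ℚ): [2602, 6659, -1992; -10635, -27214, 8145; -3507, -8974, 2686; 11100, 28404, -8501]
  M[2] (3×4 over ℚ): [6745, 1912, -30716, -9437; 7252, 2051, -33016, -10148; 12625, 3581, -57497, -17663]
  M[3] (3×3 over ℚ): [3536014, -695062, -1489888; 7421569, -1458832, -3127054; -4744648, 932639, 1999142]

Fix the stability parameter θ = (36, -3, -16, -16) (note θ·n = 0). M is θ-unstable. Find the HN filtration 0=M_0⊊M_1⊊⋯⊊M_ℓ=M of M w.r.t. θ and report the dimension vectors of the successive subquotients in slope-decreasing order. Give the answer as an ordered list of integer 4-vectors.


Interval decomposition of M: I[1,3], I[1,4]^2, I[2,2], I[4,4].
HN type (ℓ=4): μ^(1)=17/3; μ^(2)=1/4; μ^(3)=-3; μ^(4)=-16

((1, 1, 1, 0); (2, 2, 2, 2); (0, 1, 0, 0); (0, 0, 0, 1))


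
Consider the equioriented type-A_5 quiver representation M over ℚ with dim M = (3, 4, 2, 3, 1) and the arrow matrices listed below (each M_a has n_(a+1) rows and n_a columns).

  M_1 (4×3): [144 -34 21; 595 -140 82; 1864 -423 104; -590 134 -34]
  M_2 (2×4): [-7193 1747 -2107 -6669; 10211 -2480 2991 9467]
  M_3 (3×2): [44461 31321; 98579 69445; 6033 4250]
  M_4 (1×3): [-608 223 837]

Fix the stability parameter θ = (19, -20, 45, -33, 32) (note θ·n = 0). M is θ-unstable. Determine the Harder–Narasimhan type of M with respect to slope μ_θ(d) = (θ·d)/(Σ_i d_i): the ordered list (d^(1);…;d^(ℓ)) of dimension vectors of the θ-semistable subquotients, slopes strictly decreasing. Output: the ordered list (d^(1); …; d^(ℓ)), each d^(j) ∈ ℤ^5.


Interval decomposition of M: I[1,2], I[1,4], I[1,5], I[2,2], I[4,4].
HN type (ℓ=5): μ^(1)=32; μ^(2)=6; μ^(3)=-1/2; μ^(4)=-20; μ^(5)=-33

((0, 0, 0, 0, 1); (0, 0, 2, 2, 0); (3, 3, 0, 0, 0); (0, 1, 0, 0, 0); (0, 0, 0, 1, 0))


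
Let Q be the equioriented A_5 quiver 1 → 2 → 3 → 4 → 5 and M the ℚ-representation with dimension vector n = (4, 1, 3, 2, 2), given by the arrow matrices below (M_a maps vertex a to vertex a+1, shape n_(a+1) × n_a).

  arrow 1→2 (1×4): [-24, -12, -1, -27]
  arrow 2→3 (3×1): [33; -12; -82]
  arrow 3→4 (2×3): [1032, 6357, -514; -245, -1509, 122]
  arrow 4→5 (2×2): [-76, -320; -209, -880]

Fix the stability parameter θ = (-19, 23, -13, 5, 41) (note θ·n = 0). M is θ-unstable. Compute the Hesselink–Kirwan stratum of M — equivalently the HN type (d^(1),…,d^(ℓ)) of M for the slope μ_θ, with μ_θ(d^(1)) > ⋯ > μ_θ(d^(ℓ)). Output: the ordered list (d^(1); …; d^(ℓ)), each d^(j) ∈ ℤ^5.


Interval decomposition of M: I[1,1]^3, I[1,4], I[3,3], I[3,5], I[5,5].
HN type (ℓ=4): μ^(1)=41; μ^(2)=5; μ^(3)=-13; μ^(4)=-19

((0, 0, 0, 0, 2); (0, 1, 1, 2, 0); (0, 0, 2, 0, 0); (4, 0, 0, 0, 0))


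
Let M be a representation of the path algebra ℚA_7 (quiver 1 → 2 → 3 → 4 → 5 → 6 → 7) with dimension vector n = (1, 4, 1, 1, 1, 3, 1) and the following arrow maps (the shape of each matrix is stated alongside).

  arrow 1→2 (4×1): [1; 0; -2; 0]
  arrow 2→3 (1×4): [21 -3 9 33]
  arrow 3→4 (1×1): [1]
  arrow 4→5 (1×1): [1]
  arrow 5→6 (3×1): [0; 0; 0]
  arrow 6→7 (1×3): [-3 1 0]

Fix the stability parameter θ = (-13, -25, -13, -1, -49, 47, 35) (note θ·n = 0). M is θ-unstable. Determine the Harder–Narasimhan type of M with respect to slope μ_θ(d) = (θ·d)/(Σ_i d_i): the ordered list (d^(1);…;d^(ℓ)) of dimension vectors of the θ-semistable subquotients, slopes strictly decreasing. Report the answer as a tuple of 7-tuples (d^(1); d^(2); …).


Barcode: M ≅ I[1,5], I[2,2]^3, I[6,6]^2, I[6,7]. HN layers by μ_θ (4 steps, strictly decreasing):
  μ^(1)=47; μ^(2)=41; μ^(3)=-101/5; μ^(4)=-25

((0, 0, 0, 0, 0, 2, 0); (0, 0, 0, 0, 0, 1, 1); (1, 1, 1, 1, 1, 0, 0); (0, 3, 0, 0, 0, 0, 0))


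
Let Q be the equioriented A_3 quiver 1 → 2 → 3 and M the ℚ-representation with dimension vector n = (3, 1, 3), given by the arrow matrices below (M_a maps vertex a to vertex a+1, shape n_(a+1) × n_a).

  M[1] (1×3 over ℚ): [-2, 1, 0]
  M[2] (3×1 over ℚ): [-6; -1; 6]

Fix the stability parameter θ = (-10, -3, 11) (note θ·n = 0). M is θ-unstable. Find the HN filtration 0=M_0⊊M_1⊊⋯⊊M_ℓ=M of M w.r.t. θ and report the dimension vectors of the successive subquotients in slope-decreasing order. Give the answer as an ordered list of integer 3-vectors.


Via rank(M_{q-1}∘⋯∘M_p): M ≅ I[1,1]^2, I[1,3], I[3,3]^2.
μ_θ-semistable layers: μ^(1)=11; μ^(2)=-3; μ^(3)=-10

((0, 0, 3); (0, 1, 0); (3, 0, 0))


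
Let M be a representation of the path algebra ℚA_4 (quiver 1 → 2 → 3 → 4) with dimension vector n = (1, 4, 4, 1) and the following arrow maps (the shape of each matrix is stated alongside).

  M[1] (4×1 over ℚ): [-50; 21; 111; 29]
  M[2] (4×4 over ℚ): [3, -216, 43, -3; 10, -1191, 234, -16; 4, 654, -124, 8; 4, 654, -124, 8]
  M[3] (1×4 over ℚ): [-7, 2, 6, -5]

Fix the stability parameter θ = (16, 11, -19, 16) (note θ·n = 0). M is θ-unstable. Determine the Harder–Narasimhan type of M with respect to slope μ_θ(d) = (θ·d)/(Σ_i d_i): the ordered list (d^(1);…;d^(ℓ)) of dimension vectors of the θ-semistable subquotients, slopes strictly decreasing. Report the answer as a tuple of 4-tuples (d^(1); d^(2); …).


Via rank(M_{q-1}∘⋯∘M_p): M ≅ I[1,3], I[2,2]^2, I[2,4], I[3,3]^2.
μ_θ-semistable layers: μ^(1)=16; μ^(2)=11; μ^(3)=8/3; μ^(4)=-4; μ^(5)=-19

((0, 0, 0, 1); (0, 2, 0, 0); (1, 1, 1, 0); (0, 1, 1, 0); (0, 0, 2, 0))


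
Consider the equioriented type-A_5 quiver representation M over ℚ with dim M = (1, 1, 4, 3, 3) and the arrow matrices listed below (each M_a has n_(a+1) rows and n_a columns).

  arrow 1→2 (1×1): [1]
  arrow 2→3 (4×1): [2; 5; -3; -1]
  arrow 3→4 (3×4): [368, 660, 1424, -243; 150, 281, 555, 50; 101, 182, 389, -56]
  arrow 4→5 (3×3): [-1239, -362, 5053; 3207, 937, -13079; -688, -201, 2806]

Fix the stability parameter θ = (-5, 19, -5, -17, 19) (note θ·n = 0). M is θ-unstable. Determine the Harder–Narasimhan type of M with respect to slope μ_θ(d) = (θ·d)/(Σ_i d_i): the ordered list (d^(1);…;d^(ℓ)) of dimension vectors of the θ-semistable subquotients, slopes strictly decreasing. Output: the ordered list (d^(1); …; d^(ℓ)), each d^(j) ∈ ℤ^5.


Via rank(M_{q-1}∘⋯∘M_p): M ≅ I[1,4], I[3,3], I[3,5]^2, I[5,5].
μ_θ-semistable layers: μ^(1)=19; μ^(2)=-1; μ^(3)=-5; μ^(4)=-11

((0, 0, 0, 0, 3); (0, 1, 1, 1, 0); (1, 0, 1, 0, 0); (0, 0, 2, 2, 0))


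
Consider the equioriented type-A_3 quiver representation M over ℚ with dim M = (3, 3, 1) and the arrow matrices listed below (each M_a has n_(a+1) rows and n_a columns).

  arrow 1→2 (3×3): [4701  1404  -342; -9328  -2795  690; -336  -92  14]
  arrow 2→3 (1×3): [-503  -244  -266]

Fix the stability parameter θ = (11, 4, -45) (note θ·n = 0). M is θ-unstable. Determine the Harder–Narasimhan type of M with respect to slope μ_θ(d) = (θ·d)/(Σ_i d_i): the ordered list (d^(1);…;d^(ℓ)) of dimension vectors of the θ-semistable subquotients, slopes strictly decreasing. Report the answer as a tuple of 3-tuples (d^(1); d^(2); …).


Barcode: M ≅ I[1,2]^2, I[1,3]. HN layers by μ_θ (2 steps, strictly decreasing):
  μ^(1)=15/2; μ^(2)=-10

((2, 2, 0); (1, 1, 1))


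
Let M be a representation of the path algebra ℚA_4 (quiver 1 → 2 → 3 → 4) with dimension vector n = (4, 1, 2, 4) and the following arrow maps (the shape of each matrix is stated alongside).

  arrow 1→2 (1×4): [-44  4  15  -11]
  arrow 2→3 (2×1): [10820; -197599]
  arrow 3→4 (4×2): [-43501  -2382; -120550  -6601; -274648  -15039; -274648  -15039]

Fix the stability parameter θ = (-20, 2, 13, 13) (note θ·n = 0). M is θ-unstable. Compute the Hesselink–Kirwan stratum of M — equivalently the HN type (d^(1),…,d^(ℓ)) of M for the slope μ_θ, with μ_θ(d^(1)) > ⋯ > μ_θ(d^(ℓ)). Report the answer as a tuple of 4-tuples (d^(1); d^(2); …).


Interval decomposition of M: I[1,1]^3, I[1,4], I[3,4], I[4,4]^2.
HN type (ℓ=3): μ^(1)=13; μ^(2)=2; μ^(3)=-20

((0, 0, 2, 4); (0, 1, 0, 0); (4, 0, 0, 0))


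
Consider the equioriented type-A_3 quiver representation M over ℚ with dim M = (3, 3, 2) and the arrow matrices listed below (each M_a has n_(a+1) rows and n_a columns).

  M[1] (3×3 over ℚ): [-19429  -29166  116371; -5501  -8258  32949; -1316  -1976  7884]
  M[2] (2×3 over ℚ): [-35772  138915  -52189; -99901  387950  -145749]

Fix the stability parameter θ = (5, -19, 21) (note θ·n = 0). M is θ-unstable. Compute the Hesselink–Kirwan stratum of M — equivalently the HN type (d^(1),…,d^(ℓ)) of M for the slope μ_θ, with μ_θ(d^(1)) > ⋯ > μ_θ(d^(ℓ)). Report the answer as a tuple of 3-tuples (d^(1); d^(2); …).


Via rank(M_{q-1}∘⋯∘M_p): M ≅ I[1,1], I[1,3]^2, I[2,2].
μ_θ-semistable layers: μ^(1)=21; μ^(2)=5; μ^(3)=-7; μ^(4)=-19

((0, 0, 2); (1, 0, 0); (2, 2, 0); (0, 1, 0))


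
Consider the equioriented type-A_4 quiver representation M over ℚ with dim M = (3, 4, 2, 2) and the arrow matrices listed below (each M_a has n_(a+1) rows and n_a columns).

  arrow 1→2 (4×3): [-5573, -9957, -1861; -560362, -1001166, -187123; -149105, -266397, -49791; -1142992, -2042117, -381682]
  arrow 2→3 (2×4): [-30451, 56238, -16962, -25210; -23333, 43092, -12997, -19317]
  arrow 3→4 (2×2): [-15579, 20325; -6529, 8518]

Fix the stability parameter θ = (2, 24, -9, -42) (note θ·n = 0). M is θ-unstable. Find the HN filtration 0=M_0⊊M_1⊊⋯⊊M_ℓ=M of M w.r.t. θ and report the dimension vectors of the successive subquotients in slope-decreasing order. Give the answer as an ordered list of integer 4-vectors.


Via rank(M_{q-1}∘⋯∘M_p): M ≅ I[1,2], I[1,4]^2, I[2,2].
μ_θ-semistable layers: μ^(1)=24; μ^(2)=2; μ^(3)=-25/4

((0, 2, 0, 0); (1, 0, 0, 0); (2, 2, 2, 2))


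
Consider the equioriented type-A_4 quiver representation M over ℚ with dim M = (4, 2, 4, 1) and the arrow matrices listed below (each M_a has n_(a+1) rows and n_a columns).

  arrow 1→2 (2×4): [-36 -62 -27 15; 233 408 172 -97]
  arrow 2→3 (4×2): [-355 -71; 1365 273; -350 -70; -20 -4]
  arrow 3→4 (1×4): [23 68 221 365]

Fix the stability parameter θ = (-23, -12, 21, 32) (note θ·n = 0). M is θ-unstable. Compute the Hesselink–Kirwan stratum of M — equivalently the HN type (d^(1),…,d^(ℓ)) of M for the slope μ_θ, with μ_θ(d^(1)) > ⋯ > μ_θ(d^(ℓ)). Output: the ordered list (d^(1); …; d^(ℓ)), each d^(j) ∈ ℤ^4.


Barcode: M ≅ I[1,1]^2, I[1,2], I[1,4], I[3,3]^3. HN layers by μ_θ (4 steps, strictly decreasing):
  μ^(1)=32; μ^(2)=21; μ^(3)=-12; μ^(4)=-23

((0, 0, 0, 1); (0, 0, 4, 0); (0, 2, 0, 0); (4, 0, 0, 0))


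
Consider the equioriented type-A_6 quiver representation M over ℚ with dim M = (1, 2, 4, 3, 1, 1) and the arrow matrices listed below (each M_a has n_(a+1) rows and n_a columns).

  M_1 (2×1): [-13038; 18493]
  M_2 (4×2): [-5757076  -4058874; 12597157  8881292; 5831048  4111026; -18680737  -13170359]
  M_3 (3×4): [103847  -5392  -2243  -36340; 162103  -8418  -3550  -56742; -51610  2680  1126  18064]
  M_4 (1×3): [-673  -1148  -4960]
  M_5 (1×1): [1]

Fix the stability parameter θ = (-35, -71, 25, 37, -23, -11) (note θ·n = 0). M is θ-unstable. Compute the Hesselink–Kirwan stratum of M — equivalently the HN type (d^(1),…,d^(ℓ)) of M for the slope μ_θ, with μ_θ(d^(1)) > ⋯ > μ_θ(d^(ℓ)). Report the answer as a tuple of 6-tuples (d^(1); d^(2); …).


Via rank(M_{q-1}∘⋯∘M_p): M ≅ I[1,3], I[2,3], I[3,4], I[3,6], I[4,4].
μ_θ-semistable layers: μ^(1)=37; μ^(2)=25; μ^(3)=7; μ^(4)=-53; μ^(5)=-71

((0, 0, 0, 2, 0, 0); (0, 0, 3, 0, 0, 0); (0, 0, 1, 1, 1, 1); (1, 1, 0, 0, 0, 0); (0, 1, 0, 0, 0, 0))


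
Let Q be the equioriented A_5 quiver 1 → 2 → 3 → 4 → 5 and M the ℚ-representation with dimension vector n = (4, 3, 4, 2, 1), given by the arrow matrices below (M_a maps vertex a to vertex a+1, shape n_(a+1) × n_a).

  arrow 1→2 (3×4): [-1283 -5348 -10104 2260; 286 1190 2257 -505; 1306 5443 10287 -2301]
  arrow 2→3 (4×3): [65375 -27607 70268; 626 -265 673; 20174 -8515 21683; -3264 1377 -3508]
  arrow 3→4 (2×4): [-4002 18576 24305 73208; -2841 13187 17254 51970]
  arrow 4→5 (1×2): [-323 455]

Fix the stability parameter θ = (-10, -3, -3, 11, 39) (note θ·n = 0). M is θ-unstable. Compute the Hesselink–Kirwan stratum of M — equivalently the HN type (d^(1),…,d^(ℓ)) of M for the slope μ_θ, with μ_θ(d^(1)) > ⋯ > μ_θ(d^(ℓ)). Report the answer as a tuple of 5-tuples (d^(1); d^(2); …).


Interval decomposition of M: I[1,1], I[1,3], I[1,4], I[1,5], I[3,3].
HN type (ℓ=4): μ^(1)=39; μ^(2)=11; μ^(3)=-3; μ^(4)=-10

((0, 0, 0, 0, 1); (0, 0, 0, 2, 0); (0, 3, 4, 0, 0); (4, 0, 0, 0, 0))


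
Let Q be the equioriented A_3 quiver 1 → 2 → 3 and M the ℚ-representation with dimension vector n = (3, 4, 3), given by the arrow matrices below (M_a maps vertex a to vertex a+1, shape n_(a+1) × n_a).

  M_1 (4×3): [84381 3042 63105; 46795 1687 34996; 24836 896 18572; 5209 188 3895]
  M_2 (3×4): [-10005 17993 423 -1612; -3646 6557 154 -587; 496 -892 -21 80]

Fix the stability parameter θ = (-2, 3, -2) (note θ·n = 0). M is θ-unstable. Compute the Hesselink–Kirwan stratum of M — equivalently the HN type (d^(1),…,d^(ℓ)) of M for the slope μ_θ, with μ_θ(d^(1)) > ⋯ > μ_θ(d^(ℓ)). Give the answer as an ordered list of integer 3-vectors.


Barcode: M ≅ I[1,1], I[1,2], I[1,3], I[2,3]^2. HN layers by μ_θ (3 steps, strictly decreasing):
  μ^(1)=3; μ^(2)=1/2; μ^(3)=-2

((0, 1, 0); (0, 3, 3); (3, 0, 0))


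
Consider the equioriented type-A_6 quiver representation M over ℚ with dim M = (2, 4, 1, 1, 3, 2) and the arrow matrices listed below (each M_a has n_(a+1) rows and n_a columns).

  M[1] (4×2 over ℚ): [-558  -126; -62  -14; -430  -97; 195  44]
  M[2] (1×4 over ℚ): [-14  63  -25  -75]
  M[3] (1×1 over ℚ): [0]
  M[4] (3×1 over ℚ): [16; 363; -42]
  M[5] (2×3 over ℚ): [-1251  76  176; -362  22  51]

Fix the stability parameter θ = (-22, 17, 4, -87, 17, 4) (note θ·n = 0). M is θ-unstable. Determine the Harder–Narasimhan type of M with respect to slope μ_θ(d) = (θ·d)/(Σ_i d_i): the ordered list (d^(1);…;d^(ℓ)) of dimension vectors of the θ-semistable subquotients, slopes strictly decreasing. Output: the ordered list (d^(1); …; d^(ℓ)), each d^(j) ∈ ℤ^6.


Interval decomposition of M: I[1,2], I[1,3], I[2,2]^2, I[4,6], I[5,5], I[5,6].
HN type (ℓ=4): μ^(1)=17; μ^(2)=21/2; μ^(3)=-22; μ^(4)=-87

((0, 3, 0, 0, 1, 0); (0, 1, 1, 0, 2, 2); (2, 0, 0, 0, 0, 0); (0, 0, 0, 1, 0, 0))


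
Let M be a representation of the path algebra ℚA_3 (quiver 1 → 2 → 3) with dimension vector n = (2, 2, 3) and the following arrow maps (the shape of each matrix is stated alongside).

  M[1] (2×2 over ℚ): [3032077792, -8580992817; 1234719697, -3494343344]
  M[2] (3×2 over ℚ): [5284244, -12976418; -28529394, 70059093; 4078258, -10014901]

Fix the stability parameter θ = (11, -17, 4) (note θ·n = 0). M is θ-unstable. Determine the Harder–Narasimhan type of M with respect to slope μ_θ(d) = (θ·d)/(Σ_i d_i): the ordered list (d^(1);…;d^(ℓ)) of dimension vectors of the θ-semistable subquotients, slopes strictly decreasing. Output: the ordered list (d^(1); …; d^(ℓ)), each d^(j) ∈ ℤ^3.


Interval decomposition of M: I[1,2], I[1,3], I[3,3]^2.
HN type (ℓ=2): μ^(1)=4; μ^(2)=-3

((0, 0, 3); (2, 2, 0))


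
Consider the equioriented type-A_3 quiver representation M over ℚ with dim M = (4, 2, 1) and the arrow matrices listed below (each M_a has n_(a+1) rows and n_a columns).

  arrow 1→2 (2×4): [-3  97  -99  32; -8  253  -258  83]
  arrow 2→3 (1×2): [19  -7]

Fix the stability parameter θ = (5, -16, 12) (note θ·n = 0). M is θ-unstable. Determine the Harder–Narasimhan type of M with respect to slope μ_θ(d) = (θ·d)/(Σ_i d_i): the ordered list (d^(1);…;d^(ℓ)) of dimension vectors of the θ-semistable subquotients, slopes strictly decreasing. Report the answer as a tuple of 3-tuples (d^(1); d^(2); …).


Interval decomposition of M: I[1,1]^2, I[1,2], I[1,3].
HN type (ℓ=3): μ^(1)=12; μ^(2)=5; μ^(3)=-11/2

((0, 0, 1); (2, 0, 0); (2, 2, 0))


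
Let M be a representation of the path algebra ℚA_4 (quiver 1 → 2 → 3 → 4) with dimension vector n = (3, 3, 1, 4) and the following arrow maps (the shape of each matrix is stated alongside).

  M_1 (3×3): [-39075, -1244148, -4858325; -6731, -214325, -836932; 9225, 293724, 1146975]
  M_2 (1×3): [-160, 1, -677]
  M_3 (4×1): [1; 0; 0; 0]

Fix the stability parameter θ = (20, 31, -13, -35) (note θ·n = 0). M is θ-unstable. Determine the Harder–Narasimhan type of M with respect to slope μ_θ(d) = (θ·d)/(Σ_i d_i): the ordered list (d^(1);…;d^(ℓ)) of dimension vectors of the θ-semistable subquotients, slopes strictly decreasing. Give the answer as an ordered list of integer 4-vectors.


Interval decomposition of M: I[1,1], I[1,2], I[1,4], I[2,2], I[4,4]^3.
HN type (ℓ=4): μ^(1)=31; μ^(2)=20; μ^(3)=3/4; μ^(4)=-35

((0, 2, 0, 0); (2, 0, 0, 0); (1, 1, 1, 1); (0, 0, 0, 3))


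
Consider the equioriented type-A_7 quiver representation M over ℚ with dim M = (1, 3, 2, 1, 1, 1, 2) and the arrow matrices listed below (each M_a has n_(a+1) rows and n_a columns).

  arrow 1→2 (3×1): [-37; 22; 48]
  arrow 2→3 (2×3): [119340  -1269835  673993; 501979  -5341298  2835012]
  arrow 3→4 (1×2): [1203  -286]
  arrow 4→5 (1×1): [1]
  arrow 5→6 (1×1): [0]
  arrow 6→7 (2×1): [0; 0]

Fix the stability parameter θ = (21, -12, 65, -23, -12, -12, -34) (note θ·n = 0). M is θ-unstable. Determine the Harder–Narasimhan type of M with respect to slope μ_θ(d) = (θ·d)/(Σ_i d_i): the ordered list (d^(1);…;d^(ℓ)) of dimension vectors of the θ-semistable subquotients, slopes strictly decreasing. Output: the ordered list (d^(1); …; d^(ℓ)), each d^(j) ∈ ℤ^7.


Via rank(M_{q-1}∘⋯∘M_p): M ≅ I[1,3], I[2,2], I[2,5], I[6,6], I[7,7]^2.
μ_θ-semistable layers: μ^(1)=65; μ^(2)=10; μ^(3)=9/2; μ^(4)=-12; μ^(5)=-34

((0, 0, 1, 0, 0, 0, 0); (0, 0, 1, 1, 1, 0, 0); (1, 1, 0, 0, 0, 0, 0); (0, 2, 0, 0, 0, 1, 0); (0, 0, 0, 0, 0, 0, 2))


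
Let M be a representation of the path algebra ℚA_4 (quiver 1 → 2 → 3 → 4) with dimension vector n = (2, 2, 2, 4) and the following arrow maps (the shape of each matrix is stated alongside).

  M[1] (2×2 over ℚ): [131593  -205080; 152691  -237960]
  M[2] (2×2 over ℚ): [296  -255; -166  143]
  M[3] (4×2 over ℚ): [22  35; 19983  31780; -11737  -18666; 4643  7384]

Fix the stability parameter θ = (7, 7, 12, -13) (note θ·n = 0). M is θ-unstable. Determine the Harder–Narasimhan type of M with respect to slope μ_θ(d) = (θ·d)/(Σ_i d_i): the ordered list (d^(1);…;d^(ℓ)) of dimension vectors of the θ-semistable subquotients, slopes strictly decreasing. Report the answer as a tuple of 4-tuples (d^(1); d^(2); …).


Interval decomposition of M: I[1,1], I[1,4], I[2,4], I[4,4]^2.
HN type (ℓ=4): μ^(1)=7; μ^(2)=13/4; μ^(3)=2; μ^(4)=-13

((1, 0, 0, 0); (1, 1, 1, 1); (0, 1, 1, 1); (0, 0, 0, 2))


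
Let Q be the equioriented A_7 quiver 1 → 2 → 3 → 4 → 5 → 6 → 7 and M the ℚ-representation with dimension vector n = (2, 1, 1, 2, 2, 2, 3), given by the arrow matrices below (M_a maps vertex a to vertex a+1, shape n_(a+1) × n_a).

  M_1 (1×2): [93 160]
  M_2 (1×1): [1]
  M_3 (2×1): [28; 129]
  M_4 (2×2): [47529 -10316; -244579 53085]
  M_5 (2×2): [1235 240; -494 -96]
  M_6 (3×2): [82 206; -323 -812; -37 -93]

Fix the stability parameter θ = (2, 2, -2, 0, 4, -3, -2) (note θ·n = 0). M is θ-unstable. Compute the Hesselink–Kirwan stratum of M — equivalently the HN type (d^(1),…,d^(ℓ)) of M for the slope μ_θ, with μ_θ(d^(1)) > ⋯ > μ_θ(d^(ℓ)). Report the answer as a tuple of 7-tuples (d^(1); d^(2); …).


Via rank(M_{q-1}∘⋯∘M_p): M ≅ I[1,1], I[1,5], I[4,7], I[6,7], I[7,7].
μ_θ-semistable layers: μ^(1)=4; μ^(2)=2; μ^(3)=1/2; μ^(4)=-1/4; μ^(5)=-2; μ^(6)=-3

((0, 0, 0, 0, 1, 0, 0); (1, 0, 0, 0, 0, 0, 0); (1, 1, 1, 1, 0, 0, 0); (0, 0, 0, 1, 1, 1, 1); (0, 0, 0, 0, 0, 0, 2); (0, 0, 0, 0, 0, 1, 0))


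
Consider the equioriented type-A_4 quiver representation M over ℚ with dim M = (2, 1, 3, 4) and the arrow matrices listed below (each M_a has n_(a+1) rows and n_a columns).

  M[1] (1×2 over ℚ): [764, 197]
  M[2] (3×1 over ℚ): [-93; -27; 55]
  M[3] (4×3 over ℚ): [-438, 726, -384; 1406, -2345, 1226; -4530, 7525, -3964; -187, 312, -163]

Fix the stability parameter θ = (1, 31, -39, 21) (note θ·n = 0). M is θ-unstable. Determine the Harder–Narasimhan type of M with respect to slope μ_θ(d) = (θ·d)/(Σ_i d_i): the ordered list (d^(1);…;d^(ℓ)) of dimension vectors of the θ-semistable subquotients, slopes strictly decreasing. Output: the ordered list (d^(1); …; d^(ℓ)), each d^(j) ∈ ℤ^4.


Interval decomposition of M: I[1,1], I[1,4], I[3,4]^2, I[4,4].
HN type (ℓ=4): μ^(1)=21; μ^(2)=1; μ^(3)=-7/3; μ^(4)=-39

((0, 0, 0, 4); (1, 0, 0, 0); (1, 1, 1, 0); (0, 0, 2, 0))


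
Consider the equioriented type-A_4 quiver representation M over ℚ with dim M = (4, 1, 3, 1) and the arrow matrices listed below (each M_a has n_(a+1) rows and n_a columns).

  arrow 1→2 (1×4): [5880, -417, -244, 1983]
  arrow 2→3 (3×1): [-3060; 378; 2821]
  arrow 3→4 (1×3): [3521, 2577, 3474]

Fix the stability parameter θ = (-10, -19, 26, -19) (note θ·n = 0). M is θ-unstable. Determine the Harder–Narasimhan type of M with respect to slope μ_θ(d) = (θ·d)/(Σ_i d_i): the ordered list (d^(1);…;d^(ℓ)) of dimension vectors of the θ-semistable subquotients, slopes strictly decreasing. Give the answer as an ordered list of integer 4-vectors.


Interval decomposition of M: I[1,1]^3, I[1,3], I[3,3], I[3,4].
HN type (ℓ=4): μ^(1)=26; μ^(2)=7/2; μ^(3)=-10; μ^(4)=-29/2

((0, 0, 2, 0); (0, 0, 1, 1); (3, 0, 0, 0); (1, 1, 0, 0))


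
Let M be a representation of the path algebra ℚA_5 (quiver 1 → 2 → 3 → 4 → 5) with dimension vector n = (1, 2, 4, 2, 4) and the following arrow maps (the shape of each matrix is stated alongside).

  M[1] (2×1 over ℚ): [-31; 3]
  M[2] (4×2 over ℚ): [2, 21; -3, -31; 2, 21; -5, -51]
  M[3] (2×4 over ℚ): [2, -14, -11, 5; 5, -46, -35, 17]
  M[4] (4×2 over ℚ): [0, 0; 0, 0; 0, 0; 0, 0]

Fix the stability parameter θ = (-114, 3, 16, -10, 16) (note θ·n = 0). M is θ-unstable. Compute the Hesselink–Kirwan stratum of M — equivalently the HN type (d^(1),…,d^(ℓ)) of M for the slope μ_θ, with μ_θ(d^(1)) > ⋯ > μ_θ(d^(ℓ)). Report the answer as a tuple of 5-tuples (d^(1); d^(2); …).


Barcode: M ≅ I[1,4], I[2,4], I[3,3]^2, I[5,5]^4. HN layers by μ_θ (3 steps, strictly decreasing):
  μ^(1)=16; μ^(2)=3; μ^(3)=-114

((0, 0, 2, 0, 4); (0, 2, 2, 2, 0); (1, 0, 0, 0, 0))


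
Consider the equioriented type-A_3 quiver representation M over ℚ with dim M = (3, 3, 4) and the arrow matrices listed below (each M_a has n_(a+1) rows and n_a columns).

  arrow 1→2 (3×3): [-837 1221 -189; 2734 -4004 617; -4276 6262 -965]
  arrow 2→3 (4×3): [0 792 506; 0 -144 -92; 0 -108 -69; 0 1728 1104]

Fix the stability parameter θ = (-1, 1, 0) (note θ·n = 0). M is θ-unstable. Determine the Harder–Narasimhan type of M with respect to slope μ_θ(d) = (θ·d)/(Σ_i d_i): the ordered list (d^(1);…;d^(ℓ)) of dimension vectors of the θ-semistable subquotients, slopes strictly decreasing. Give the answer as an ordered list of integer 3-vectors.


Interval decomposition of M: I[1,1], I[1,2], I[1,3], I[2,2], I[3,3]^3.
HN type (ℓ=4): μ^(1)=1; μ^(2)=1/2; μ^(3)=0; μ^(4)=-1

((0, 2, 0); (0, 1, 1); (0, 0, 3); (3, 0, 0))


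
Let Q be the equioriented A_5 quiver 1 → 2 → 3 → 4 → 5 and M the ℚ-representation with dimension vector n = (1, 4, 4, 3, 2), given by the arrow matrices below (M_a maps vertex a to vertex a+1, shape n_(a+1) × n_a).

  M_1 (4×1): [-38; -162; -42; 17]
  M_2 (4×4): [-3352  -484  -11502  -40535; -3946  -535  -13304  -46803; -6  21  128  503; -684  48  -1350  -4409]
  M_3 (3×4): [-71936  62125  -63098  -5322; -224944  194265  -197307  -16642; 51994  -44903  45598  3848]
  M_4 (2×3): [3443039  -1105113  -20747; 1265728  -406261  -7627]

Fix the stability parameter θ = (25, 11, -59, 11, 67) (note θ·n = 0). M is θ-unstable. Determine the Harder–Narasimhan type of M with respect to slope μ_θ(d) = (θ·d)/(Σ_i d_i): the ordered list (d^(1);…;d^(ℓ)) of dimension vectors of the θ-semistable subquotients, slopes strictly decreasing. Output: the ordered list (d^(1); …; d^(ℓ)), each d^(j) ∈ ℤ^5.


Interval decomposition of M: I[1,5], I[2,2], I[2,3], I[2,5], I[3,4].
HN type (ℓ=5): μ^(1)=67; μ^(2)=11; μ^(3)=-23/3; μ^(4)=-24; μ^(5)=-59

((0, 0, 0, 0, 2); (0, 1, 0, 3, 0); (1, 1, 1, 0, 0); (0, 2, 2, 0, 0); (0, 0, 1, 0, 0))


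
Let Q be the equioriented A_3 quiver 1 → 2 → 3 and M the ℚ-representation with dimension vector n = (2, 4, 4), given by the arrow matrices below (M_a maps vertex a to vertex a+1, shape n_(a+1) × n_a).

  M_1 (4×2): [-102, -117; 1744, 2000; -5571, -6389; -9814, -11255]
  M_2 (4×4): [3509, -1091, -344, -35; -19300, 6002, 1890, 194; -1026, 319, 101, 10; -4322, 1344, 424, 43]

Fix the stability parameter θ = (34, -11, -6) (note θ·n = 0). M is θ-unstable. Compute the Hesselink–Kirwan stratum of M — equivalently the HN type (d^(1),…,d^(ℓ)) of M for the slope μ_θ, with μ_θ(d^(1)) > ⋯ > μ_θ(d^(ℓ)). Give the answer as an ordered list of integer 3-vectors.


Barcode: M ≅ I[1,3]^2, I[2,2], I[2,3], I[3,3]. HN layers by μ_θ (3 steps, strictly decreasing):
  μ^(1)=17/3; μ^(2)=-6; μ^(3)=-11

((2, 2, 2); (0, 0, 2); (0, 2, 0))


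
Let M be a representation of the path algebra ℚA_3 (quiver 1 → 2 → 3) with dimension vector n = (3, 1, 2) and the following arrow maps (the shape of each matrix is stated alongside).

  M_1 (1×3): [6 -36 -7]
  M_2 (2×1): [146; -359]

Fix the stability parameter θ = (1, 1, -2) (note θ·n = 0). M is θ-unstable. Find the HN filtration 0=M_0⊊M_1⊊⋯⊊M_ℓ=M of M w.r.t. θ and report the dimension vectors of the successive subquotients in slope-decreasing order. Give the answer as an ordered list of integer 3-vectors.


Via rank(M_{q-1}∘⋯∘M_p): M ≅ I[1,1]^2, I[1,3], I[3,3].
μ_θ-semistable layers: μ^(1)=1; μ^(2)=0; μ^(3)=-2

((2, 0, 0); (1, 1, 1); (0, 0, 1))


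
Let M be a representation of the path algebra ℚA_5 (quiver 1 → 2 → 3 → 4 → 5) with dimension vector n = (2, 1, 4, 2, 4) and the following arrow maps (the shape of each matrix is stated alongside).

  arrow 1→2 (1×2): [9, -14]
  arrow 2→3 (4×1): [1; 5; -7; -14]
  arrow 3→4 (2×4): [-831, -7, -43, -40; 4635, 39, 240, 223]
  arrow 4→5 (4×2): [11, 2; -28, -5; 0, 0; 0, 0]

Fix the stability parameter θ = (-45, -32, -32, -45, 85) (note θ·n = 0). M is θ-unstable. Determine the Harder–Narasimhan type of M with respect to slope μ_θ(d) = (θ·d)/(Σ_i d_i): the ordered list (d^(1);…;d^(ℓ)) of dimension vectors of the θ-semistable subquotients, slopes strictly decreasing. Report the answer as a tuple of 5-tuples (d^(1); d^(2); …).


Via rank(M_{q-1}∘⋯∘M_p): M ≅ I[1,1], I[1,5], I[3,3]^2, I[3,5], I[5,5]^2.
μ_θ-semistable layers: μ^(1)=85; μ^(2)=-32; μ^(3)=-109/3; μ^(4)=-77/2; μ^(5)=-45

((0, 0, 0, 0, 4); (0, 0, 2, 0, 0); (0, 1, 1, 1, 0); (0, 0, 1, 1, 0); (2, 0, 0, 0, 0))


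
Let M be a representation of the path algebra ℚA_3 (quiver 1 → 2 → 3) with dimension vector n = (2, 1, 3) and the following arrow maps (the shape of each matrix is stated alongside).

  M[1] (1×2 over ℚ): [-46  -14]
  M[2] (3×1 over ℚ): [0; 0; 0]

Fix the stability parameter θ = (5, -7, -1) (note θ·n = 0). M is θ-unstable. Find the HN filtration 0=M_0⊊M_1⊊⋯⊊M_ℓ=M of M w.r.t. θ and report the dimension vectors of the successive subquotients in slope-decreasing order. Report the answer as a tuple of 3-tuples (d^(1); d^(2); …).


Via rank(M_{q-1}∘⋯∘M_p): M ≅ I[1,1], I[1,2], I[3,3]^3.
μ_θ-semistable layers: μ^(1)=5; μ^(2)=-1

((1, 0, 0); (1, 1, 3))


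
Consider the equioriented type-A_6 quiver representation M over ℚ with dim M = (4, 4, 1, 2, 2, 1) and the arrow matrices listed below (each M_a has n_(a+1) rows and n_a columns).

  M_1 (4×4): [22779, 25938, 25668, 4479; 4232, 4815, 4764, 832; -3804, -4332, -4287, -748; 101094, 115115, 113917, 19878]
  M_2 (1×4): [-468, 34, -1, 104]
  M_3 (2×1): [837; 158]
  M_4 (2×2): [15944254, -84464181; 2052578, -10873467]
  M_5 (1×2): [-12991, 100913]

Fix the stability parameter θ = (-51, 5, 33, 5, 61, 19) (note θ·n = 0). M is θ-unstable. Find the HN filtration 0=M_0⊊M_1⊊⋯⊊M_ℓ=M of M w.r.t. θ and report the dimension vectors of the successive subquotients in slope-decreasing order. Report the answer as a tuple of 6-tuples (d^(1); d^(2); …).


Interval decomposition of M: I[1,1], I[1,2]^2, I[1,4], I[2,2], I[4,5], I[5,6].
HN type (ℓ=5): μ^(1)=61; μ^(2)=40; μ^(3)=19; μ^(4)=5; μ^(5)=-51

((0, 0, 0, 0, 1, 0); (0, 0, 0, 0, 1, 1); (0, 0, 1, 1, 0, 0); (0, 4, 0, 1, 0, 0); (4, 0, 0, 0, 0, 0))


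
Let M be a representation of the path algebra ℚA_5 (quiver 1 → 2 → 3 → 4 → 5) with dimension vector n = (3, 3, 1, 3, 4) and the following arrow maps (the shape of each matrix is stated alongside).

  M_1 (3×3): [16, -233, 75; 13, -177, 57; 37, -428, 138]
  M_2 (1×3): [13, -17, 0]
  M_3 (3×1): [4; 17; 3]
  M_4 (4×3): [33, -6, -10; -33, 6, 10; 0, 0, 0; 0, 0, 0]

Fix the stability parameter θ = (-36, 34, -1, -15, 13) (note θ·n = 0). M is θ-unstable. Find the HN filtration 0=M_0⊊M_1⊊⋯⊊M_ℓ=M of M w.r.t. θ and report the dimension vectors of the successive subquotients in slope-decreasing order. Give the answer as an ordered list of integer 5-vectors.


Via rank(M_{q-1}∘⋯∘M_p): M ≅ I[1,1], I[1,2], I[1,4], I[2,2], I[4,4], I[4,5], I[5,5]^3.
μ_θ-semistable layers: μ^(1)=34; μ^(2)=13; μ^(3)=6; μ^(4)=-15; μ^(5)=-36

((0, 2, 0, 0, 0); (0, 0, 0, 0, 4); (0, 1, 1, 1, 0); (0, 0, 0, 2, 0); (3, 0, 0, 0, 0))
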